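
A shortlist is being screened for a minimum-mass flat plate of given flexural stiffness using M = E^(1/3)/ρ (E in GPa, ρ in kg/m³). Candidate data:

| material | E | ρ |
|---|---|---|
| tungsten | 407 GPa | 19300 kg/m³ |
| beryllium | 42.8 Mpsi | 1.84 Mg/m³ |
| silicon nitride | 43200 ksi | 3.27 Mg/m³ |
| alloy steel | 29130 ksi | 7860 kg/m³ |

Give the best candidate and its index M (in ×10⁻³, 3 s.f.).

After converting to SI:
  tungsten: E = 407.0 GPa, ρ = 19300 kg/m³
  beryllium: E = 295.1 GPa, ρ = 1840 kg/m³
  silicon nitride: E = 297.9 GPa, ρ = 3270 kg/m³
  alloy steel: E = 200.8 GPa, ρ = 7860 kg/m³
  beryllium: M = 3.62×10⁻³
  silicon nitride: M = 2.04×10⁻³
  alloy steel: M = 0.745×10⁻³
  tungsten: M = 0.384×10⁻³
Beryllium ranks first.

beryllium, M = 3.62×10⁻³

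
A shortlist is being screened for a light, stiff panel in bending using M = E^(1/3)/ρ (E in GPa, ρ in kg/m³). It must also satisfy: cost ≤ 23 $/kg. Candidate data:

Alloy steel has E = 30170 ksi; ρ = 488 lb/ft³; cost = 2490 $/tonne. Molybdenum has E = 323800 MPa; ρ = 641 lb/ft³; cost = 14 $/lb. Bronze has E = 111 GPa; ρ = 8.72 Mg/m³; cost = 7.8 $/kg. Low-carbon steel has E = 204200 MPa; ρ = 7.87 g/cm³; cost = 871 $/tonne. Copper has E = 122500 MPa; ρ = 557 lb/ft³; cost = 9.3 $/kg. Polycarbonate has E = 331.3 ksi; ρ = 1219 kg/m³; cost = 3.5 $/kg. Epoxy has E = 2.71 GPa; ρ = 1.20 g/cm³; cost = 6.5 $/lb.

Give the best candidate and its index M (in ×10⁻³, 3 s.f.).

epoxy, M = 1.16×10⁻³

Screen on constraints: cost ≤ 23 $/kg. Survivors: alloy steel, bronze, low-carbon steel, copper, polycarbonate, epoxy.
Normalizing units and computing the index:
  alloy steel: E = 208.0 GPa, ρ = 7817 kg/m³
  bronze: E = 111.0 GPa, ρ = 8720 kg/m³
  low-carbon steel: E = 204.2 GPa, ρ = 7870 kg/m³
  copper: E = 122.5 GPa, ρ = 8922 kg/m³
  polycarbonate: E = 2.284 GPa, ρ = 1219 kg/m³
  epoxy: E = 2.710 GPa, ρ = 1200 kg/m³
  epoxy: M = 1.16×10⁻³
  polycarbonate: M = 1.08×10⁻³
  alloy steel: M = 0.758×10⁻³
  low-carbon steel: M = 0.748×10⁻³
  copper: M = 0.557×10⁻³
  bronze: M = 0.551×10⁻³
The maximum is for epoxy.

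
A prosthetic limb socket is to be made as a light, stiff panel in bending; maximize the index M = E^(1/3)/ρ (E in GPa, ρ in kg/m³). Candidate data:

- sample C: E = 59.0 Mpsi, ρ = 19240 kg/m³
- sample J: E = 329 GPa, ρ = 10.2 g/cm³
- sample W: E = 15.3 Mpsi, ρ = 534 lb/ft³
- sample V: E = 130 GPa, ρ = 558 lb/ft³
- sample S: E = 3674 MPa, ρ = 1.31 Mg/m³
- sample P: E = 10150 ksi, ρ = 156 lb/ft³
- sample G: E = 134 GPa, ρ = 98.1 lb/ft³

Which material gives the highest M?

sample G

Convert each candidate to consistent units, then evaluate M:
  sample C: E = 406.8 GPa, ρ = 19240 kg/m³
  sample J: E = 329.0 GPa, ρ = 10200 kg/m³
  sample W: E = 105.5 GPa, ρ = 8554 kg/m³
  sample V: E = 130.0 GPa, ρ = 8938 kg/m³
  sample S: E = 3.674 GPa, ρ = 1310 kg/m³
  sample P: E = 69.98 GPa, ρ = 2499 kg/m³
  sample G: E = 134.0 GPa, ρ = 1571 kg/m³
  sample G: M = 3.26×10⁻³
  sample P: M = 1.65×10⁻³
  sample S: M = 1.18×10⁻³
  sample J: M = 0.677×10⁻³
  sample V: M = 0.567×10⁻³
  sample W: M = 0.552×10⁻³
  sample C: M = 0.385×10⁻³
Sample G has the largest M.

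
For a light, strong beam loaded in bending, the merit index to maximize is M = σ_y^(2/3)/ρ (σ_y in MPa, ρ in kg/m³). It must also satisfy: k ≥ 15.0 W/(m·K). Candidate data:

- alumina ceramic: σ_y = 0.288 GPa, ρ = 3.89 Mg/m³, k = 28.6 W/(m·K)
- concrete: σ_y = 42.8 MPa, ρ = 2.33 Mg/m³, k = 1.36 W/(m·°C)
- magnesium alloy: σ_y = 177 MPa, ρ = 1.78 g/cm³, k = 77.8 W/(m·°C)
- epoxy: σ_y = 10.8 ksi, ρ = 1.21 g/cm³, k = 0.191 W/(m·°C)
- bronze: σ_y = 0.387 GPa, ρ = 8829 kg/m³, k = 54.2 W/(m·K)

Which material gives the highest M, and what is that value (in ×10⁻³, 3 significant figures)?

magnesium alloy, M = 17.7×10⁻³

Screen on constraints: k ≥ 15.0 W/(m·K). Survivors: alumina ceramic, magnesium alloy, bronze.
Normalizing units and computing the index:
  alumina ceramic: σ_y = 288.0 MPa, ρ = 3890 kg/m³
  magnesium alloy: σ_y = 177.0 MPa, ρ = 1780 kg/m³
  bronze: σ_y = 387.0 MPa, ρ = 8829 kg/m³
  magnesium alloy: M = 17.7×10⁻³
  alumina ceramic: M = 11.2×10⁻³
  bronze: M = 6.01×10⁻³
The maximum is for magnesium alloy.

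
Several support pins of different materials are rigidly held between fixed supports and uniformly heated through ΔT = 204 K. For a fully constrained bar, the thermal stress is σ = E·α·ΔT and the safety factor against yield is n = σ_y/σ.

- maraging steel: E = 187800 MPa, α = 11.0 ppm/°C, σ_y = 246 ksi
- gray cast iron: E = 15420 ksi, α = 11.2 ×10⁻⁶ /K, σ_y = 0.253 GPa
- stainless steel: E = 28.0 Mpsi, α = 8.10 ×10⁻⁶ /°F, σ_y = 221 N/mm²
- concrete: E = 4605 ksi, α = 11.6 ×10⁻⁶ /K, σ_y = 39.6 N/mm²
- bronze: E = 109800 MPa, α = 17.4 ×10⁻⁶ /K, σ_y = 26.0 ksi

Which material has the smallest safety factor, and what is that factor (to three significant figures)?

Per material, after unit conversion:
  maraging steel: E = 187.8, α = 11.0, σ_y = 1696 → σ = 421 MPa, n = 4.02
  gray cast iron: E = 106.3, α = 11.2, σ_y = 253.0 → σ = 243 MPa, n = 1.04
  stainless steel: E = 193.1, α = 14.6, σ_y = 221.0 → σ = 574 MPa, n = 0.385
  concrete: E = 31.75, α = 11.6, σ_y = 39.60 → σ = 75.1 MPa, n = 0.527
  bronze: E = 109.8, α = 17.4, σ_y = 179.3 → σ = 390 MPa, n = 0.460
Smallest n: stainless steel with n = 0.385.

stainless steel, n = 0.385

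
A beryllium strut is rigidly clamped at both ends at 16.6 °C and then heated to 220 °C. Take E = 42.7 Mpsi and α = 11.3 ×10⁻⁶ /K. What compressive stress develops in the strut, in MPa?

E = 42.7 Mpsi = 294.4 GPa.
ΔT = 203.4 K. Constrained thermal stress σ = E·α·ΔT = 294.4×10³ MPa × 11.3×10⁻⁶ × 203.4 = 677 MPa (compressive).

677 MPa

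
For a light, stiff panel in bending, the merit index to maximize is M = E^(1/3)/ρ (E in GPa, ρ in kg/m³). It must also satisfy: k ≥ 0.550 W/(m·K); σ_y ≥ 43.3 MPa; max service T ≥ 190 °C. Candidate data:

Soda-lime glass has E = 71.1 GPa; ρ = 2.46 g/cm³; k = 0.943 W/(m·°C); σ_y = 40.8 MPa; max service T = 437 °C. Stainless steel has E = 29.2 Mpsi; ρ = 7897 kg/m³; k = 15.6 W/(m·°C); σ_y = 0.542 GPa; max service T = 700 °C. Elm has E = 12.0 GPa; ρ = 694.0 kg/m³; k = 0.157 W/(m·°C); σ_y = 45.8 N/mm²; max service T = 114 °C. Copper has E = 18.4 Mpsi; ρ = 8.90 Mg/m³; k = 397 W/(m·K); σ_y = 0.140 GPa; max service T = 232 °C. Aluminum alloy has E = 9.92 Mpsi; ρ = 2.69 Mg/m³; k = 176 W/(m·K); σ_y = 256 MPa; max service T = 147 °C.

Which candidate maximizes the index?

stainless steel

Screen on constraints: k ≥ 0.550 W/(m·K); σ_y ≥ 43.3 MPa; max service T ≥ 190 °C. Survivors: stainless steel, copper.
Putting every candidate on a common basis:
  stainless steel: E = 201.3 GPa, ρ = 7897 kg/m³
  copper: E = 126.9 GPa, ρ = 8900 kg/m³
  stainless steel: M = 0.742×10⁻³
  copper: M = 0.565×10⁻³
The maximum is for stainless steel.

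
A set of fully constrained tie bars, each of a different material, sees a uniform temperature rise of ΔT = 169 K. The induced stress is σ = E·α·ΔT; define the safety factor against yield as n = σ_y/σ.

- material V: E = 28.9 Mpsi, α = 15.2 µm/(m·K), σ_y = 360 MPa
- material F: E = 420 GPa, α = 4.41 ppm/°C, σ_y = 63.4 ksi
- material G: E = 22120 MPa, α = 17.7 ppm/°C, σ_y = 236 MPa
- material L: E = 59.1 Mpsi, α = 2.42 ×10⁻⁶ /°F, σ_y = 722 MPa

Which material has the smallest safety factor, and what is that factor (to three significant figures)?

Per material, after unit conversion:
  material V: E = 199.3, α = 15.2, σ_y = 360.0 → σ = 512 MPa, n = 0.703
  material F: E = 420.0, α = 4.41, σ_y = 437.1 → σ = 313 MPa, n = 1.40
  material G: E = 22.12, α = 17.7, σ_y = 236.0 → σ = 66.2 MPa, n = 3.57
  material L: E = 407.5, α = 4.36, σ_y = 722.0 → σ = 300 MPa, n = 2.41
The minimum is material V at n = 0.703.

material V, n = 0.703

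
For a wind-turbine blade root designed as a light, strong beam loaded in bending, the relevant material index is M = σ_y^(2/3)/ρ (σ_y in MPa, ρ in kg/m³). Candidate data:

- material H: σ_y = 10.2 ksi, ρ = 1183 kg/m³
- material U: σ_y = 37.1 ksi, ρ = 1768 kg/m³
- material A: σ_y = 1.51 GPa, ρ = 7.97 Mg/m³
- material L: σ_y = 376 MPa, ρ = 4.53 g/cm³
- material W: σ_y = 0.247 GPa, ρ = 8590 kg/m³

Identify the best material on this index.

Normalizing units and computing the index:
  material H: σ_y = 70.33 MPa, ρ = 1183 kg/m³
  material U: σ_y = 255.8 MPa, ρ = 1768 kg/m³
  material A: σ_y = 1510 MPa, ρ = 7970 kg/m³
  material L: σ_y = 376.0 MPa, ρ = 4530 kg/m³
  material W: σ_y = 247.0 MPa, ρ = 8590 kg/m³
  material U: M = 22.8×10⁻³
  material A: M = 16.5×10⁻³
  material H: M = 14.4×10⁻³
  material L: M = 11.5×10⁻³
  material W: M = 4.58×10⁻³
Material U has the largest M.

material U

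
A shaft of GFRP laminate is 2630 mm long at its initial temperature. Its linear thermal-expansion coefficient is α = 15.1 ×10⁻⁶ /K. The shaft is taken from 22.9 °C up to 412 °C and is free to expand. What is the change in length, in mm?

15.5 mm

ΔT = 412 − 22.9 = 389.1 K.
ΔL = α·L₀·ΔT = 15.1×10⁻⁶ × 2630 mm × 389.1 K = 15.5 mm.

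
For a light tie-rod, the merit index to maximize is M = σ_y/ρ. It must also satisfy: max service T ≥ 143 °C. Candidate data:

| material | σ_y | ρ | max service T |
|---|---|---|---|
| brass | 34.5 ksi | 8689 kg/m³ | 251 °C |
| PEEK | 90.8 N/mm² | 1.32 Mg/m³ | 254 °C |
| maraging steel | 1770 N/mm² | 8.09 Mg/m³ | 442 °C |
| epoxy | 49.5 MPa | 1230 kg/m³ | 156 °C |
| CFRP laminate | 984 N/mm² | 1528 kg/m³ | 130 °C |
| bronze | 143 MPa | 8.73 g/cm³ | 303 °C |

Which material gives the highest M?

maraging steel

Screen on constraints: max service T ≥ 143 °C. Survivors: brass, PEEK, maraging steel, epoxy, bronze.
After converting to SI:
  brass: σ_y = 237.9 MPa, ρ = 8689 kg/m³
  PEEK: σ_y = 90.80 MPa, ρ = 1320 kg/m³
  maraging steel: σ_y = 1770 MPa, ρ = 8090 kg/m³
  epoxy: σ_y = 49.50 MPa, ρ = 1230 kg/m³
  bronze: σ_y = 143.0 MPa, ρ = 8730 kg/m³
  maraging steel: M = 219 kN·m/kg
  PEEK: M = 68.8 kN·m/kg
  epoxy: M = 40.2 kN·m/kg
  brass: M = 27.4 kN·m/kg
  bronze: M = 16.4 kN·m/kg
Maraging steel has the largest M.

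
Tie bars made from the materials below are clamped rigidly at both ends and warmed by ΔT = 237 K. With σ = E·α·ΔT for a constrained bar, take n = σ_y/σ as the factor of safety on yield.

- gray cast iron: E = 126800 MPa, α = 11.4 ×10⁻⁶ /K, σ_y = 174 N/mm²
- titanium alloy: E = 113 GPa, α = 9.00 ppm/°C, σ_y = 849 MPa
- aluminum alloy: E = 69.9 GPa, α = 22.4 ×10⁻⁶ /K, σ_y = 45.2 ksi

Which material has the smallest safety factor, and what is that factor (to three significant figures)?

gray cast iron, n = 0.508

Per material, after unit conversion:
  gray cast iron: E = 126.8, α = 11.4, σ_y = 174.0 → σ = 343 MPa, n = 0.508
  titanium alloy: E = 113.0, α = 9.00, σ_y = 849.0 → σ = 241 MPa, n = 3.52
  aluminum alloy: E = 69.90, α = 22.4, σ_y = 311.6 → σ = 371 MPa, n = 0.840
Gray cast iron has the lowest safety factor, n = 0.508.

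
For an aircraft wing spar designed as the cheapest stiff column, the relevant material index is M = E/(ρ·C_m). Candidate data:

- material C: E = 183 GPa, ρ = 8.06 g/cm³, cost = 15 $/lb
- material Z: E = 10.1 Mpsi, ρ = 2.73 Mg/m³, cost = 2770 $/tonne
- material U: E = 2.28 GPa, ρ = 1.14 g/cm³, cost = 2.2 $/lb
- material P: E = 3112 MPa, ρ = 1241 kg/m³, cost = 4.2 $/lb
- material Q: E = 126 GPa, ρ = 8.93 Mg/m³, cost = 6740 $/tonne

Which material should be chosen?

In SI units:
  material C: E = 183.0 GPa, ρ = 8060 kg/m³, cost = 33.07 $/kg
  material Z: E = 69.64 GPa, ρ = 2730 kg/m³, cost = 2.770 $/kg
  material U: E = 2.280 GPa, ρ = 1140 kg/m³, cost = 4.850 $/kg
  material P: E = 3.112 GPa, ρ = 1241 kg/m³, cost = 9.259 $/kg
  material Q: E = 126.0 GPa, ρ = 8930 kg/m³, cost = 6.740 $/kg
  material Z: M = 9.21 MN·m per $
  material Q: M = 2.09 MN·m per $
  material C: M = 0.687 MN·m per $
  material U: M = 0.412 MN·m per $
  material P: M = 0.271 MN·m per $
Material Z ranks first.

material Z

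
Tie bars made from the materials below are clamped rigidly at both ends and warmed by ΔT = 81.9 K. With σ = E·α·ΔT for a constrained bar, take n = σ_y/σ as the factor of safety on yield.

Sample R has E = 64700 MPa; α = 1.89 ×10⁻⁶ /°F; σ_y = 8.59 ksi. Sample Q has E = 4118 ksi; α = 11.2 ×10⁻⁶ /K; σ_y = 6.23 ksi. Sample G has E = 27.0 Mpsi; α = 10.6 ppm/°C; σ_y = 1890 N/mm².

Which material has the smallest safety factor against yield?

Converting E to GPa, α to ×10⁻⁶/K, σ_y to MPa, then σ and n for each:
  sample R: E = 64.70, α = 3.40, σ_y = 59.23 → σ = 18.0 MPa, n = 3.29
  sample Q: E = 28.39, α = 11.2, σ_y = 42.95 → σ = 26.0 MPa, n = 1.65
  sample G: E = 186.2, α = 10.6, σ_y = 1890 → σ = 162 MPa, n = 11.7
The minimum is sample Q at n = 1.65.

sample Q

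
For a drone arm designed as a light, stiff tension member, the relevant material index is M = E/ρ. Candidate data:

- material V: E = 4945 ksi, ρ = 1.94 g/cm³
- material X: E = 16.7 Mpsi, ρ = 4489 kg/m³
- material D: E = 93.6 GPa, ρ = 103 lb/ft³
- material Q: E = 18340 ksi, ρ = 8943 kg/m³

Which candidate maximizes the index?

In SI units:
  material V: E = 34.09 GPa, ρ = 1940 kg/m³
  material X: E = 115.1 GPa, ρ = 4489 kg/m³
  material D: E = 93.60 GPa, ρ = 1650 kg/m³
  material Q: E = 126.4 GPa, ρ = 8943 kg/m³
  material D: M = 56.7 MN·m/kg
  material X: M = 25.6 MN·m/kg
  material V: M = 17.6 MN·m/kg
  material Q: M = 14.1 MN·m/kg
Material D has the largest M.

material D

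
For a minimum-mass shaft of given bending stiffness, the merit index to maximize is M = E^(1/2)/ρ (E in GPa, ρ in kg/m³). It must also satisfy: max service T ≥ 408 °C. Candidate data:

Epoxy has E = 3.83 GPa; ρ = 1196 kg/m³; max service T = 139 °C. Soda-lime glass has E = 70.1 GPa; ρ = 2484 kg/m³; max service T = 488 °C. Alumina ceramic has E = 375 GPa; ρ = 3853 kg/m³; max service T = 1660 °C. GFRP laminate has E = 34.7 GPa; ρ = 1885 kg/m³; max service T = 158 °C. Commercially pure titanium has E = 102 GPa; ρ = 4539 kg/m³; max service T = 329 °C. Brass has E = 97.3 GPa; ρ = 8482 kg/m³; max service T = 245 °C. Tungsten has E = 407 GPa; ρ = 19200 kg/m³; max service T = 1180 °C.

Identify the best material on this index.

Screen on constraints: max service T ≥ 408 °C. Survivors: soda-lime glass, alumina ceramic, tungsten.
Computing M directly (units already consistent):
  alumina ceramic: M = 5.03×10⁻³
  soda-lime glass: M = 3.37×10⁻³
  tungsten: M = 1.05×10⁻³
Highest index: alumina ceramic.

alumina ceramic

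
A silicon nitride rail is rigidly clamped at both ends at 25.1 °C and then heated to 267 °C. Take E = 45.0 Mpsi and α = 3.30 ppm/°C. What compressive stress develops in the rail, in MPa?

248 MPa

E = 45.0 Mpsi = 310.3 GPa.
ΔT = 241.9 K. Constrained thermal stress σ = E·α·ΔT = 310.3×10³ MPa × 3.30×10⁻⁶ × 241.9 = 248 MPa (compressive).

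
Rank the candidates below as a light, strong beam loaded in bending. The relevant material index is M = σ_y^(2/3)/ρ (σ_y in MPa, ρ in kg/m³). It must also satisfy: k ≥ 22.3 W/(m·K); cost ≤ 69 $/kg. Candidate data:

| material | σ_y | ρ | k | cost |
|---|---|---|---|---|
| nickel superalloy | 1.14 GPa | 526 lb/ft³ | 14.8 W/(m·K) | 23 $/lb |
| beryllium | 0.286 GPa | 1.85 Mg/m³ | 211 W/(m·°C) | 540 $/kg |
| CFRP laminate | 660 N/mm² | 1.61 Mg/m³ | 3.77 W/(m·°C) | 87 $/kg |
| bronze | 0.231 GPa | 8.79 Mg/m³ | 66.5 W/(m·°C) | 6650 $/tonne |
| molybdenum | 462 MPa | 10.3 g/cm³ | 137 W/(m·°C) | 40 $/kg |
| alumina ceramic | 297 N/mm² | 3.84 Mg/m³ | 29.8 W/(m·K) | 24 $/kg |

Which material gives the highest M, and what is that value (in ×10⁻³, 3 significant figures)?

alumina ceramic, M = 11.6×10⁻³

Screen on constraints: k ≥ 22.3 W/(m·K); cost ≤ 69 $/kg. Survivors: bronze, molybdenum, alumina ceramic.
Putting every candidate on a common basis:
  bronze: σ_y = 231.0 MPa, ρ = 8790 kg/m³
  molybdenum: σ_y = 462.0 MPa, ρ = 10300 kg/m³
  alumina ceramic: σ_y = 297.0 MPa, ρ = 3840 kg/m³
  alumina ceramic: M = 11.6×10⁻³
  molybdenum: M = 5.80×10⁻³
  bronze: M = 4.28×10⁻³
The maximum is for alumina ceramic.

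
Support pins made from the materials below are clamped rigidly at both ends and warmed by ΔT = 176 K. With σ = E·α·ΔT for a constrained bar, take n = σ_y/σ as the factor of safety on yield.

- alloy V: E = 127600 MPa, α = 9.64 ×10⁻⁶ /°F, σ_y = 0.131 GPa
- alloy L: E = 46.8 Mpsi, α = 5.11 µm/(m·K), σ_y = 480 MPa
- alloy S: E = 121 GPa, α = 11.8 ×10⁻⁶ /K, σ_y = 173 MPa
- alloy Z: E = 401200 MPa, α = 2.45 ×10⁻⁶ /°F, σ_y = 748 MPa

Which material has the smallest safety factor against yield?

Converting E to GPa, α to ×10⁻⁶/K, σ_y to MPa, then σ and n for each:
  alloy V: E = 127.6, α = 17.4, σ_y = 131.0 → σ = 390 MPa, n = 0.336
  alloy L: E = 322.7, α = 5.11, σ_y = 480.0 → σ = 290 MPa, n = 1.65
  alloy S: E = 121.0, α = 11.8, σ_y = 173.0 → σ = 251 MPa, n = 0.688
  alloy Z: E = 401.2, α = 4.41, σ_y = 748.0 → σ = 311 MPa, n = 2.40
The minimum is alloy V at n = 0.336.

alloy V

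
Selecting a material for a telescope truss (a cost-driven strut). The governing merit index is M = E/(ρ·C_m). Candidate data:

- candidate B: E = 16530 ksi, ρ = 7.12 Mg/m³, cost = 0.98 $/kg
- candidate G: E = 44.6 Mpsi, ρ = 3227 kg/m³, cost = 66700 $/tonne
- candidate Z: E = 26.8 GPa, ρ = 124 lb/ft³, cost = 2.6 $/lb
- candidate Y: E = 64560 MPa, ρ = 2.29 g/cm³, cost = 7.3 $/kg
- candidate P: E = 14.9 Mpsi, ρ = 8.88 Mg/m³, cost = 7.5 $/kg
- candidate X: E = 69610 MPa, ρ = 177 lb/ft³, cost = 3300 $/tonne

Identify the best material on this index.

candidate B

Putting every candidate on a common basis:
  candidate B: E = 114.0 GPa, ρ = 7120 kg/m³, cost = 0.9800 $/kg
  candidate G: E = 307.5 GPa, ρ = 3227 kg/m³, cost = 66.70 $/kg
  candidate Z: E = 26.80 GPa, ρ = 1986 kg/m³, cost = 5.732 $/kg
  candidate Y: E = 64.56 GPa, ρ = 2290 kg/m³, cost = 7.300 $/kg
  candidate P: E = 102.7 GPa, ρ = 8880 kg/m³, cost = 7.500 $/kg
  candidate X: E = 69.61 GPa, ρ = 2835 kg/m³, cost = 3.300 $/kg
  candidate B: M = 16.3 MN·m per $
  candidate X: M = 7.44 MN·m per $
  candidate Y: M = 3.86 MN·m per $
  candidate Z: M = 2.35 MN·m per $
  candidate P: M = 1.54 MN·m per $
  candidate G: M = 1.43 MN·m per $
Highest index: candidate B.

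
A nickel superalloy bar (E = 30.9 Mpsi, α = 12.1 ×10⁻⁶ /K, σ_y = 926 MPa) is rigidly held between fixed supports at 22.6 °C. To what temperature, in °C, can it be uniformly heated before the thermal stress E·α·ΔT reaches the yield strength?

382 °C

E = 30.9 Mpsi = 213.0 GPa.
E·α·ΔT = 926.0 MPa ⇒ ΔT = 926.0 / (213.0×10³ × 12.1×10⁻⁶) = 359.2 K.
T = 22.6 + 359.2 = 381.8 °C.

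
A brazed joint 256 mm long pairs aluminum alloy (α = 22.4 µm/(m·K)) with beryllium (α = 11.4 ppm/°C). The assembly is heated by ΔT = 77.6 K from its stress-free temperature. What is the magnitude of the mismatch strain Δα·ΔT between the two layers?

8.54×10⁻⁴

Δα = |22.4 − 11.4|×10⁻⁶/K = 11.0×10⁻⁶/K.
Mismatch strain = Δα·ΔT = 11.0×10⁻⁶ × 77.6 = 8.54×10⁻⁴.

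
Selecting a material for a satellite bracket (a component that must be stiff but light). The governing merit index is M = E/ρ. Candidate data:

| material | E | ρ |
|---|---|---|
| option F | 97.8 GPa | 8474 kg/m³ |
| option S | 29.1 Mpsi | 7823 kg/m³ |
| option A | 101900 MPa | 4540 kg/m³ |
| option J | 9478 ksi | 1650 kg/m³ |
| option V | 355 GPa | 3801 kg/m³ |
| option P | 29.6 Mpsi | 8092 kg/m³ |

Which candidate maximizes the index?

option V

Putting every candidate on a common basis:
  option F: E = 97.80 GPa, ρ = 8474 kg/m³
  option S: E = 200.6 GPa, ρ = 7823 kg/m³
  option A: E = 101.9 GPa, ρ = 4540 kg/m³
  option J: E = 65.35 GPa, ρ = 1650 kg/m³
  option V: E = 355.0 GPa, ρ = 3801 kg/m³
  option P: E = 204.1 GPa, ρ = 8092 kg/m³
  option V: M = 93.4 MN·m/kg
  option J: M = 39.6 MN·m/kg
  option S: M = 25.6 MN·m/kg
  option P: M = 25.2 MN·m/kg
  option A: M = 22.4 MN·m/kg
  option F: M = 11.5 MN·m/kg
Option V has the largest M.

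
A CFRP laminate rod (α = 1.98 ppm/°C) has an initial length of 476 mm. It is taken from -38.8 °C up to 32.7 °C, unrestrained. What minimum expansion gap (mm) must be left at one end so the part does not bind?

0.0674 mm

ΔT = 32.7 − (-38.8) = 71.50 K.
ΔL = α·L₀·ΔT = 1.98×10⁻⁶ × 476 mm × 71.50 K = 0.0674 mm.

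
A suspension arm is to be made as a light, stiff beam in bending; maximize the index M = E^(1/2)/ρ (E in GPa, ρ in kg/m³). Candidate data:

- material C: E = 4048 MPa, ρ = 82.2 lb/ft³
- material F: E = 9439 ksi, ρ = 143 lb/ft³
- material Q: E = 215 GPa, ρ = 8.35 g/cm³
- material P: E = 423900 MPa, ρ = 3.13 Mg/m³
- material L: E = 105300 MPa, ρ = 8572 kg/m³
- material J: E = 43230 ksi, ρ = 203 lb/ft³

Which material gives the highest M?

material P

Normalizing units and computing the index:
  material C: E = 4.048 GPa, ρ = 1317 kg/m³
  material F: E = 65.08 GPa, ρ = 2291 kg/m³
  material Q: E = 215.0 GPa, ρ = 8350 kg/m³
  material P: E = 423.9 GPa, ρ = 3130 kg/m³
  material L: E = 105.3 GPa, ρ = 8572 kg/m³
  material J: E = 298.1 GPa, ρ = 3252 kg/m³
  material P: M = 6.58×10⁻³
  material J: M = 5.31×10⁻³
  material F: M = 3.52×10⁻³
  material Q: M = 1.76×10⁻³
  material C: M = 1.53×10⁻³
  material L: M = 1.20×10⁻³
The maximum is for material P.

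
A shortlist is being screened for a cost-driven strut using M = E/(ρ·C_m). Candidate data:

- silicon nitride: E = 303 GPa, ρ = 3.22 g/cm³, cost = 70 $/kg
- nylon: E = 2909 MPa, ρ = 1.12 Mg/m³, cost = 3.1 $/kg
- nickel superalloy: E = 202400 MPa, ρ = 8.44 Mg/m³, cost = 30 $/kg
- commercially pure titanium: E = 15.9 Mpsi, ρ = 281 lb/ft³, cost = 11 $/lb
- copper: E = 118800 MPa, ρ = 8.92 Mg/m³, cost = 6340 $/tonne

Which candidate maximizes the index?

copper

In SI units:
  silicon nitride: E = 303.0 GPa, ρ = 3220 kg/m³, cost = 70.00 $/kg
  nylon: E = 2.909 GPa, ρ = 1120 kg/m³, cost = 3.100 $/kg
  nickel superalloy: E = 202.4 GPa, ρ = 8440 kg/m³, cost = 30.00 $/kg
  commercially pure titanium: E = 109.6 GPa, ρ = 4501 kg/m³, cost = 24.25 $/kg
  copper: E = 118.8 GPa, ρ = 8920 kg/m³, cost = 6.340 $/kg
  copper: M = 2.10 MN·m per $
  silicon nitride: M = 1.34 MN·m per $
  commercially pure titanium: M = 1.00 MN·m per $
  nylon: M = 0.838 MN·m per $
  nickel superalloy: M = 0.799 MN·m per $
Copper has the largest M.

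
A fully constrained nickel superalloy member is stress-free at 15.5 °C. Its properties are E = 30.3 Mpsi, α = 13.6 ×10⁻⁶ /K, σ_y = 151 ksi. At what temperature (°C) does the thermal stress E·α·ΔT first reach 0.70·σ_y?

272 °C

E = 30.3 Mpsi = 208.9 GPa.
σ_y = 151 ksi = 1041 MPa.
E·α·ΔT = 728.8 MPa ⇒ ΔT = 728.8 / (208.9×10³ × 13.6×10⁻⁶) = 256.5 K.
T = 15.5 + 256.5 = 272.0 °C.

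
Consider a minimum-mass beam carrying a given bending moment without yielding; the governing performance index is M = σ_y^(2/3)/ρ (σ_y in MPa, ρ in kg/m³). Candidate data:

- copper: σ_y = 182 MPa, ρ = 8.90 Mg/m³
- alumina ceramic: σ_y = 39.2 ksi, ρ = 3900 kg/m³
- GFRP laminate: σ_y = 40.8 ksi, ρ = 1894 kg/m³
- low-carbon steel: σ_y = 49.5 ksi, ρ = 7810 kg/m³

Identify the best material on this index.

After converting to SI:
  copper: σ_y = 182.0 MPa, ρ = 8900 kg/m³
  alumina ceramic: σ_y = 270.3 MPa, ρ = 3900 kg/m³
  GFRP laminate: σ_y = 281.3 MPa, ρ = 1894 kg/m³
  low-carbon steel: σ_y = 341.3 MPa, ρ = 7810 kg/m³
  GFRP laminate: M = 22.7×10⁻³
  alumina ceramic: M = 10.7×10⁻³
  low-carbon steel: M = 6.25×10⁻³
  copper: M = 3.61×10⁻³
Highest index: GFRP laminate.

GFRP laminate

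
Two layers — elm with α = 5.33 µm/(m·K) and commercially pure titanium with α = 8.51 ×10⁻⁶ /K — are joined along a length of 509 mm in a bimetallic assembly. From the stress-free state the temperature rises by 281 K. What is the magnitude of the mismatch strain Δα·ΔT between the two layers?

Δα = |5.33 − 8.51|×10⁻⁶/K = 3.18×10⁻⁶/K.
Mismatch strain = Δα·ΔT = 3.18×10⁻⁶ × 281.0 = 8.94×10⁻⁴.

8.94×10⁻⁴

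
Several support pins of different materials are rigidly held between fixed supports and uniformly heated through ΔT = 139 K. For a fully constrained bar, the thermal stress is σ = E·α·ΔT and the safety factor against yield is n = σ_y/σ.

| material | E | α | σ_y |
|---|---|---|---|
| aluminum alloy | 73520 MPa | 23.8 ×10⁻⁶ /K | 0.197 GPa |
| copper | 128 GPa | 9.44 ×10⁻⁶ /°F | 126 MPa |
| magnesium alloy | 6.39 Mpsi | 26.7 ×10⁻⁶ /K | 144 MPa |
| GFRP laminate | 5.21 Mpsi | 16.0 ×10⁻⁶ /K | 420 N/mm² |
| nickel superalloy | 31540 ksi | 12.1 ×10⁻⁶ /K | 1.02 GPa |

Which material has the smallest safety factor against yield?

copper

In consistent units (E in GPa, α in ×10⁻⁶/K, σ_y in MPa):
  aluminum alloy: E = 73.52, α = 23.8, σ_y = 197.0 → σ = 243 MPa, n = 0.810
  copper: E = 128.0, α = 17.0, σ_y = 126.0 → σ = 302 MPa, n = 0.417
  magnesium alloy: E = 44.06, α = 26.7, σ_y = 144.0 → σ = 164 MPa, n = 0.881
  GFRP laminate: E = 35.92, α = 16.0, σ_y = 420.0 → σ = 79.9 MPa, n = 5.26
  nickel superalloy: E = 217.5, α = 12.1, σ_y = 1020 → σ = 366 MPa, n = 2.79
Copper has the lowest safety factor, n = 0.417.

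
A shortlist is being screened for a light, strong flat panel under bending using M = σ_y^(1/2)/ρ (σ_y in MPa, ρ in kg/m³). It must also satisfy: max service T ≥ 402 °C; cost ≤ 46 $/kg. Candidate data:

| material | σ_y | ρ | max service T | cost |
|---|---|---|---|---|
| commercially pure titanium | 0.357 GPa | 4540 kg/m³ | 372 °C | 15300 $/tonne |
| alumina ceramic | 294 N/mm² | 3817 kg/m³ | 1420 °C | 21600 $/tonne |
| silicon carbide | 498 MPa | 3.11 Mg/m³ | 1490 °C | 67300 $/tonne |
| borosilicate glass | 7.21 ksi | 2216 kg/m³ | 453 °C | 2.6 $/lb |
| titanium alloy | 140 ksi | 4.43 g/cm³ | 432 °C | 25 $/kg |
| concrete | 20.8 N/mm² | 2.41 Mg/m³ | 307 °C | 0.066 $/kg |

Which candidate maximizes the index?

Screen on constraints: max service T ≥ 402 °C; cost ≤ 46 $/kg. Survivors: alumina ceramic, borosilicate glass, titanium alloy.
Putting every candidate on a common basis:
  alumina ceramic: σ_y = 294.0 MPa, ρ = 3817 kg/m³
  borosilicate glass: σ_y = 49.71 MPa, ρ = 2216 kg/m³
  titanium alloy: σ_y = 965.3 MPa, ρ = 4430 kg/m³
  titanium alloy: M = 7.01×10⁻³
  alumina ceramic: M = 4.49×10⁻³
  borosilicate glass: M = 3.18×10⁻³
Titanium alloy ranks first.

titanium alloy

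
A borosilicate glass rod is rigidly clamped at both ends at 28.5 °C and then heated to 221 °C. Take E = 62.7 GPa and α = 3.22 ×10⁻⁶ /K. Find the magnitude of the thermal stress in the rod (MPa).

38.9 MPa

ΔT = 192.5 K. Constrained thermal stress σ = E·α·ΔT = 62.70×10³ MPa × 3.22×10⁻⁶ × 192.5 = 38.9 MPa (compressive).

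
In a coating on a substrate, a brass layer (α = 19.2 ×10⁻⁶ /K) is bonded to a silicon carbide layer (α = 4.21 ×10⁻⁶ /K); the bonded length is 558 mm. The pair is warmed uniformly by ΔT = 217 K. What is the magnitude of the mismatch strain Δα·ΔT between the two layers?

Δα = |19.2 − 4.21|×10⁻⁶/K = 15.0×10⁻⁶/K.
Mismatch strain = Δα·ΔT = 15.0×10⁻⁶ × 217.0 = 3.25×10⁻³.

3.25×10⁻³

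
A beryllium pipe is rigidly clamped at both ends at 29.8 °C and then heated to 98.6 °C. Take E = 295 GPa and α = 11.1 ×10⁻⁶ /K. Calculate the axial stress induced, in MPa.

225 MPa

ΔT = 68.80 K. Constrained thermal stress σ = E·α·ΔT = 295.0×10³ MPa × 11.1×10⁻⁶ × 68.80 = 225 MPa (compressive).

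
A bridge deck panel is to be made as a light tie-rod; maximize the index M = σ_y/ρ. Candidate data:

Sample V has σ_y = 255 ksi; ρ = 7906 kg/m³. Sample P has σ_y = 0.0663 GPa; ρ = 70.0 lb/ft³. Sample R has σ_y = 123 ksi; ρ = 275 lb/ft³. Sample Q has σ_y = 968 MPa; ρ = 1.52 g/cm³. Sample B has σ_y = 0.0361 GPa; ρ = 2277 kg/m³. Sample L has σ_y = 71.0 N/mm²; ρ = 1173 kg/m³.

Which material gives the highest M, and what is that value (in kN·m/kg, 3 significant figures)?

Normalizing units and computing the index:
  sample V: σ_y = 1758 MPa, ρ = 7906 kg/m³
  sample P: σ_y = 66.30 MPa, ρ = 1121 kg/m³
  sample R: σ_y = 848.1 MPa, ρ = 4405 kg/m³
  sample Q: σ_y = 968.0 MPa, ρ = 1520 kg/m³
  sample B: σ_y = 36.10 MPa, ρ = 2277 kg/m³
  sample L: σ_y = 71.00 MPa, ρ = 1173 kg/m³
  sample Q: M = 637 kN·m/kg
  sample V: M = 222 kN·m/kg
  sample R: M = 193 kN·m/kg
  sample L: M = 60.5 kN·m/kg
  sample P: M = 59.1 kN·m/kg
  sample B: M = 15.9 kN·m/kg
Sample Q ranks first.

sample Q, M = 637 kN·m/kg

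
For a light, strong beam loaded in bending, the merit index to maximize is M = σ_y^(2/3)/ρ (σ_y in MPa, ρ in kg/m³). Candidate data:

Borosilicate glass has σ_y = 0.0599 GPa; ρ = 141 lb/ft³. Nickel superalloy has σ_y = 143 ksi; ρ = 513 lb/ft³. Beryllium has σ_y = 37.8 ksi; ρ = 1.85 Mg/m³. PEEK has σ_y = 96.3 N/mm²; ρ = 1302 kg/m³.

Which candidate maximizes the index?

beryllium

Convert each candidate to consistent units, then evaluate M:
  borosilicate glass: σ_y = 59.90 MPa, ρ = 2259 kg/m³
  nickel superalloy: σ_y = 986.0 MPa, ρ = 8217 kg/m³
  beryllium: σ_y = 260.6 MPa, ρ = 1850 kg/m³
  PEEK: σ_y = 96.30 MPa, ρ = 1302 kg/m³
  beryllium: M = 22.1×10⁻³
  PEEK: M = 16.1×10⁻³
  nickel superalloy: M = 12.1×10⁻³
  borosilicate glass: M = 6.78×10⁻³
The maximum is for beryllium.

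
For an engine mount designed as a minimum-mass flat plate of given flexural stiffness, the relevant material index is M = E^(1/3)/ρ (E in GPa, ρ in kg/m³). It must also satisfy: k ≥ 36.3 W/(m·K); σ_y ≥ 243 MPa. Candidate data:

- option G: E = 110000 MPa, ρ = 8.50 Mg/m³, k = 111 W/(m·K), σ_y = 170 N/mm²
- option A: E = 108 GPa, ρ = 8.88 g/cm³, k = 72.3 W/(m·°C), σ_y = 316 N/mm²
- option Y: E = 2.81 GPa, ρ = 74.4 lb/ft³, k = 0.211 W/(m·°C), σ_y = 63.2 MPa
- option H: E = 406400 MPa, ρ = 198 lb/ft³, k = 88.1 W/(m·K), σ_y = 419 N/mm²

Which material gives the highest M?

Screen on constraints: k ≥ 36.3 W/(m·K); σ_y ≥ 243 MPa. Survivors: option A, option H.
Normalizing units and computing the index:
  option A: E = 108.0 GPa, ρ = 8880 kg/m³
  option H: E = 406.4 GPa, ρ = 3172 kg/m³
  option H: M = 2.34×10⁻³
  option A: M = 0.536×10⁻³
Option H has the largest M.

option H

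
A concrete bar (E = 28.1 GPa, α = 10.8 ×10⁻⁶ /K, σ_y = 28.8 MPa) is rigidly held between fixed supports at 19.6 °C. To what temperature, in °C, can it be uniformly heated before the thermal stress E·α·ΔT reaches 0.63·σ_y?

79.4 °C

E·α·ΔT = 18.14 MPa ⇒ ΔT = 18.14 / (28.10×10³ × 10.8×10⁻⁶) = 59.79 K.
T = 19.6 + 59.79 = 79.39 °C.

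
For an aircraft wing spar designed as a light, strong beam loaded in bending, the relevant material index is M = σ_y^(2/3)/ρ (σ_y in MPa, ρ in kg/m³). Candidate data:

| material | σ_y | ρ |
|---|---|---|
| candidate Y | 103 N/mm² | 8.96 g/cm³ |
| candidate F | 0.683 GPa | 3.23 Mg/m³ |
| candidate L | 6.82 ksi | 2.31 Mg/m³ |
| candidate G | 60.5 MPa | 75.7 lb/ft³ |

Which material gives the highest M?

Putting every candidate on a common basis:
  candidate Y: σ_y = 103.0 MPa, ρ = 8960 kg/m³
  candidate F: σ_y = 683.0 MPa, ρ = 3230 kg/m³
  candidate L: σ_y = 47.02 MPa, ρ = 2310 kg/m³
  candidate G: σ_y = 60.50 MPa, ρ = 1213 kg/m³
  candidate F: M = 24.0×10⁻³
  candidate G: M = 12.7×10⁻³
  candidate L: M = 5.64×10⁻³
  candidate Y: M = 2.45×10⁻³
Highest index: candidate F.

candidate F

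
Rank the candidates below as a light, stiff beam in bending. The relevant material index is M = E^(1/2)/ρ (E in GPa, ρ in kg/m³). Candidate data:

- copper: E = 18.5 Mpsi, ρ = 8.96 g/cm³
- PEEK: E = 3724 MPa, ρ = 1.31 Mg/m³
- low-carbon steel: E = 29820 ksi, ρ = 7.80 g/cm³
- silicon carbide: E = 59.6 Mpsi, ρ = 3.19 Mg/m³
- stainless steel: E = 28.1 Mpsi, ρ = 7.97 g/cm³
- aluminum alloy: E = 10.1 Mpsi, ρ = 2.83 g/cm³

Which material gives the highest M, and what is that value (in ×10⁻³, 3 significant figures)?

Convert each candidate to consistent units, then evaluate M:
  copper: E = 127.6 GPa, ρ = 8960 kg/m³
  PEEK: E = 3.724 GPa, ρ = 1310 kg/m³
  low-carbon steel: E = 205.6 GPa, ρ = 7800 kg/m³
  silicon carbide: E = 410.9 GPa, ρ = 3190 kg/m³
  stainless steel: E = 193.7 GPa, ρ = 7970 kg/m³
  aluminum alloy: E = 69.64 GPa, ρ = 2830 kg/m³
  silicon carbide: M = 6.35×10⁻³
  aluminum alloy: M = 2.95×10⁻³
  low-carbon steel: M = 1.84×10⁻³
  stainless steel: M = 1.75×10⁻³
  PEEK: M = 1.47×10⁻³
  copper: M = 1.26×10⁻³
The maximum is for silicon carbide.

silicon carbide, M = 6.35×10⁻³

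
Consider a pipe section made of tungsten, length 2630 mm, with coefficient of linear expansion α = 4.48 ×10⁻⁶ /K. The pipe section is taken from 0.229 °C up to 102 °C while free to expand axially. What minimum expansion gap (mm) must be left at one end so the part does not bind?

1.20 mm

ΔT = 102 − 0.229 = 101.8 K.
ΔL = α·L₀·ΔT = 4.48×10⁻⁶ × 2630 mm × 101.8 K = 1.20 mm.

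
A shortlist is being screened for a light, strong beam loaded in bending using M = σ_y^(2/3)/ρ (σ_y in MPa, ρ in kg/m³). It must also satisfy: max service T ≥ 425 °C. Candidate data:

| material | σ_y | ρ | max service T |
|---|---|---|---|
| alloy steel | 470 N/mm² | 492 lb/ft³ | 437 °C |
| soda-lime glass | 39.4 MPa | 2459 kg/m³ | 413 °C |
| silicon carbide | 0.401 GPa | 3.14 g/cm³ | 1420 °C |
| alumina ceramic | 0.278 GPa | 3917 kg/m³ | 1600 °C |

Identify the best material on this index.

silicon carbide

Screen on constraints: max service T ≥ 425 °C. Survivors: alloy steel, silicon carbide, alumina ceramic.
Convert each candidate to consistent units, then evaluate M:
  alloy steel: σ_y = 470.0 MPa, ρ = 7881 kg/m³
  silicon carbide: σ_y = 401.0 MPa, ρ = 3140 kg/m³
  alumina ceramic: σ_y = 278.0 MPa, ρ = 3917 kg/m³
  silicon carbide: M = 17.3×10⁻³
  alumina ceramic: M = 10.9×10⁻³
  alloy steel: M = 7.67×10⁻³
The maximum is for silicon carbide.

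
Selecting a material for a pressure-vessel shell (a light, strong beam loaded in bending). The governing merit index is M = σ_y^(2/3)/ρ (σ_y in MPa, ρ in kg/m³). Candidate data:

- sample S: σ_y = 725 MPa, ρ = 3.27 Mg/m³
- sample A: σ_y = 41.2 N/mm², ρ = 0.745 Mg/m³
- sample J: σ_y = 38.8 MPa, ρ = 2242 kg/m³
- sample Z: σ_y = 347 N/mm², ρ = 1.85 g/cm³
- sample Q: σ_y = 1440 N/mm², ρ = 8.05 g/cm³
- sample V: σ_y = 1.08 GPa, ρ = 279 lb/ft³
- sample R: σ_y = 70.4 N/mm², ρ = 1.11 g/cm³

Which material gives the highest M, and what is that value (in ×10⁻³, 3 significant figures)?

In SI units:
  sample S: σ_y = 725.0 MPa, ρ = 3270 kg/m³
  sample A: σ_y = 41.20 MPa, ρ = 745.0 kg/m³
  sample J: σ_y = 38.80 MPa, ρ = 2242 kg/m³
  sample Z: σ_y = 347.0 MPa, ρ = 1850 kg/m³
  sample Q: σ_y = 1440 MPa, ρ = 8050 kg/m³
  sample V: σ_y = 1080 MPa, ρ = 4469 kg/m³
  sample R: σ_y = 70.40 MPa, ρ = 1110 kg/m³
  sample Z: M = 26.7×10⁻³
  sample S: M = 24.7×10⁻³
  sample V: M = 23.6×10⁻³
  sample A: M = 16.0×10⁻³
  sample Q: M = 15.8×10⁻³
  sample R: M = 15.4×10⁻³
  sample J: M = 5.11×10⁻³
The maximum is for sample Z.

sample Z, M = 26.7×10⁻³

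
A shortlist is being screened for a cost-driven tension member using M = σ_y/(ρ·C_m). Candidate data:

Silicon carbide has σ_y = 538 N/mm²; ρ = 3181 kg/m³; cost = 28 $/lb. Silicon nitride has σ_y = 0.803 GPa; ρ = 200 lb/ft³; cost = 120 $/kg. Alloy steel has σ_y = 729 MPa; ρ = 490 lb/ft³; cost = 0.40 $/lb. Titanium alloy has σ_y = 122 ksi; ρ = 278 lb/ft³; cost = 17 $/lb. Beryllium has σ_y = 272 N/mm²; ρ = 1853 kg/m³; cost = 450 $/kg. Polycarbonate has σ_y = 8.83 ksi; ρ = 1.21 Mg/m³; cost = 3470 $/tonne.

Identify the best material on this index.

Normalizing units and computing the index:
  silicon carbide: σ_y = 538.0 MPa, ρ = 3181 kg/m³, cost = 61.73 $/kg
  silicon nitride: σ_y = 803.0 MPa, ρ = 3204 kg/m³, cost = 120.0 $/kg
  alloy steel: σ_y = 729.0 MPa, ρ = 7849 kg/m³, cost = 0.8818 $/kg
  titanium alloy: σ_y = 841.2 MPa, ρ = 4453 kg/m³, cost = 37.48 $/kg
  beryllium: σ_y = 272.0 MPa, ρ = 1853 kg/m³, cost = 450.0 $/kg
  polycarbonate: σ_y = 60.88 MPa, ρ = 1210 kg/m³, cost = 3.470 $/kg
  alloy steel: M = 105 kN·m per $
  polycarbonate: M = 14.5 kN·m per $
  titanium alloy: M = 5.04 kN·m per $
  silicon carbide: M = 2.74 kN·m per $
  silicon nitride: M = 2.09 kN·m per $
  beryllium: M = 0.326 kN·m per $
Highest index: alloy steel.

alloy steel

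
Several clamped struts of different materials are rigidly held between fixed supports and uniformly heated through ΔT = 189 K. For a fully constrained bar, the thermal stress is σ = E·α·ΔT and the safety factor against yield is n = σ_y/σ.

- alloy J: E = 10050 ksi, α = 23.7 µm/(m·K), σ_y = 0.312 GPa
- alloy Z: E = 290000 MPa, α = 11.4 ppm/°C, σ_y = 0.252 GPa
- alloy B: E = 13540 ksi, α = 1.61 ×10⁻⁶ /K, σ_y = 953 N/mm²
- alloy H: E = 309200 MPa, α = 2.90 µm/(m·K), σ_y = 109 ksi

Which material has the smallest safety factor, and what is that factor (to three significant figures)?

alloy Z, n = 0.403

Converting E to GPa, α to ×10⁻⁶/K, σ_y to MPa, then σ and n for each:
  alloy J: E = 69.29, α = 23.7, σ_y = 312.0 → σ = 310 MPa, n = 1.01
  alloy Z: E = 290.0, α = 11.4, σ_y = 252.0 → σ = 625 MPa, n = 0.403
  alloy B: E = 93.36, α = 1.61, σ_y = 953.0 → σ = 28.4 MPa, n = 33.5
  alloy H: E = 309.2, α = 2.90, σ_y = 751.5 → σ = 169 MPa, n = 4.43
The minimum is alloy Z at n = 0.403.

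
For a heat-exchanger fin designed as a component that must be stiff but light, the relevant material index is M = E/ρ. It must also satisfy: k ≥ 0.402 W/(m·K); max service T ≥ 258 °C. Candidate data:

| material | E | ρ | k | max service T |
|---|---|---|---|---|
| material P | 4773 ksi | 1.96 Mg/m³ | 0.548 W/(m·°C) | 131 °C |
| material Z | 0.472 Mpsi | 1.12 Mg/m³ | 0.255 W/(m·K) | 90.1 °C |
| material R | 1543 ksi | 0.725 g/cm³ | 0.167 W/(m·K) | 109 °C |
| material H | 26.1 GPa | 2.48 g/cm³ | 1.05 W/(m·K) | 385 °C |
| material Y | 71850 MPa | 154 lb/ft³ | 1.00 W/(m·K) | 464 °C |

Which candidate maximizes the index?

Screen on constraints: k ≥ 0.402 W/(m·K); max service T ≥ 258 °C. Survivors: material H, material Y.
In SI units:
  material H: E = 26.10 GPa, ρ = 2480 kg/m³
  material Y: E = 71.85 GPa, ρ = 2467 kg/m³
  material Y: M = 29.1 MN·m/kg
  material H: M = 10.5 MN·m/kg
The maximum is for material Y.

material Y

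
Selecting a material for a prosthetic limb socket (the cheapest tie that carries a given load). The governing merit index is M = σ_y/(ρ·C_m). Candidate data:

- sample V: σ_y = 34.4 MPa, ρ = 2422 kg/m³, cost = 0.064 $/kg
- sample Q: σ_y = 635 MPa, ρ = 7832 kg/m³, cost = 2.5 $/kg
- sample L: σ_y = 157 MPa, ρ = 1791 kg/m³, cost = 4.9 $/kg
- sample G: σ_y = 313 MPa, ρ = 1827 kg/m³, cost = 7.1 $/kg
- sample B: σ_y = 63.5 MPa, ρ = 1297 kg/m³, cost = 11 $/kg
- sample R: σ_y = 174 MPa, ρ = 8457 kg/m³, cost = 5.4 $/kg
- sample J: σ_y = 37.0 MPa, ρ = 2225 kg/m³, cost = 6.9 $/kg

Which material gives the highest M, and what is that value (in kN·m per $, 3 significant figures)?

Evaluate M for each candidate:
  sample V: M = 222 kN·m per $
  sample Q: M = 32.4 kN·m per $
  sample G: M = 24.1 kN·m per $
  sample L: M = 17.9 kN·m per $
  sample B: M = 4.45 kN·m per $
  sample R: M = 3.81 kN·m per $
  sample J: M = 2.41 kN·m per $
Sample V has the largest M.

sample V, M = 222 kN·m per $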